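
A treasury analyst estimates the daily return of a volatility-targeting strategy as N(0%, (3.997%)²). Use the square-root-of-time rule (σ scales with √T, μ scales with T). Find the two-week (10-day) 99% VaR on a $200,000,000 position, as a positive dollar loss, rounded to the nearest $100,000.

At 99%, z = 2.326.
σ_{10d} = 3.997% × √10 = 12.640%.
VaR = 2.326 × 12.640% = 29.401%.
On $200,000,000: 0.29401 × $200,000,000 = $58,802,000.

$58,800,000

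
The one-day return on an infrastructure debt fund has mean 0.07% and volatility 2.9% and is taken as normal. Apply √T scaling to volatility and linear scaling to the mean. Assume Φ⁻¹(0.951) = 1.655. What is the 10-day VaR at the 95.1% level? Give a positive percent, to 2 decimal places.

14.48%

σ_{10d} = 2.9% × √10 = 9.171%; μ_{10d} = 10 × 0.07% = 0.700%.
VaR = −(0.700%) + 1.655 × 9.171% = 14.478%.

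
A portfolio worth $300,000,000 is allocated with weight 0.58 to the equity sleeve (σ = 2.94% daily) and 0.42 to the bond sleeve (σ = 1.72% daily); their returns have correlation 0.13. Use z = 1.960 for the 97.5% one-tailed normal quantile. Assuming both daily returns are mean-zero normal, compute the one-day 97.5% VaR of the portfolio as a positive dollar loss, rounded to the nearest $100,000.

$11,400,000

σ_p² = 0.58²·2.94² + 0.42²·1.72² + 2·0.13·0.58·0.42·2.94·1.72 = 3.7498 (%²).
σ_p = √3.7498 = 1.936%.
VaR = 1.960 × 1.936% = 3.795%; on $300,000,000 that is $11,385,000.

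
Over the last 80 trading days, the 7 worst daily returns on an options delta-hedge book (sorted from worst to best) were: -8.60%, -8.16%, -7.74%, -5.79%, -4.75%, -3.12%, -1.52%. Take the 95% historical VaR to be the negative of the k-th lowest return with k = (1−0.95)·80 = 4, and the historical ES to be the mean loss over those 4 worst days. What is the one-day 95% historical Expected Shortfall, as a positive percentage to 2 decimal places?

The 4 worst returns sum to -30.29%.
ES = −(-30.29%) / 4 = 7.5725% ≈ 7.57%.

7.57%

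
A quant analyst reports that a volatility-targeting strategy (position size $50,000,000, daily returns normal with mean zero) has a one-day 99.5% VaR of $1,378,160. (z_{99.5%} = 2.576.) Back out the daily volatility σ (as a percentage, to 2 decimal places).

1.07%

VaR as a fraction: $1,378,160 / $50,000,000 = 2.756%.
σ = VaR / z = 2.756% / 2.576 = 1.070%.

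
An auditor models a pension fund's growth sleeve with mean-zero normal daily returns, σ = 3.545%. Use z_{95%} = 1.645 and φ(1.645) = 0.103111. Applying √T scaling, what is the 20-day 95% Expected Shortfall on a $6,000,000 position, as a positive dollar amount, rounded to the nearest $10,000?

$1,960,000

σ_{20d} = 3.545% × √20 = 15.854%.
ES multiplier = φ(z)/(1−α) = 0.103111/0.05 = 2.062.
ES = 15.854% × 2.062 = 32.691%; on $6,000,000: $1,961,460.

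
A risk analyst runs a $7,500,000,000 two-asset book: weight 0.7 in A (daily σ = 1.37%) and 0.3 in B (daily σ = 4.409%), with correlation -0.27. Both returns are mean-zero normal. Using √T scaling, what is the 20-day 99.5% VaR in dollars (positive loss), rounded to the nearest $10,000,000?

σ_p = √(0.7²·1.37² + 0.3²·4.409² + 2·-0.27·0.7·0.3·1.37·4.409) = 1.409%.
σ_{20d} = 1.409% × √20 = 6.301%.
z(99.5%) = 2.576.
VaR = 2.576 × 6.301% = 16.231%; on $7,500,000,000 that is $1,217,325,000.

$1,220,000,000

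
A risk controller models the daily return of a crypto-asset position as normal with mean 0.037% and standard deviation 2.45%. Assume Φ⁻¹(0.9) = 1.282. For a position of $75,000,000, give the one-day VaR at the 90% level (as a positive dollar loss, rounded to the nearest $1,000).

VaR = −μ + z·σ = −(0.037%) + 1.282 × 2.45% = 3.104%.
On $75,000,000: 0.03104 × $75,000,000 = $2,328,000.

$2,328,000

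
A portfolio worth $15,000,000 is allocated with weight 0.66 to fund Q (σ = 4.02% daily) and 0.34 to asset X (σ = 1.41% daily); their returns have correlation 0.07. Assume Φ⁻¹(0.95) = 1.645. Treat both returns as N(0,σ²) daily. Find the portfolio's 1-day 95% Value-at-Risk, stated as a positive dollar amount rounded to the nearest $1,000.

$673,000

σ_p² = 0.66²·4.02² + 0.34²·1.41² + 2·0.07·0.66·0.34·4.02·1.41 = 7.4474 (%²).
σ_p = √7.4474 = 2.729%.
VaR = 1.645 × 2.729% = 4.489%; on $15,000,000 that is $673,350.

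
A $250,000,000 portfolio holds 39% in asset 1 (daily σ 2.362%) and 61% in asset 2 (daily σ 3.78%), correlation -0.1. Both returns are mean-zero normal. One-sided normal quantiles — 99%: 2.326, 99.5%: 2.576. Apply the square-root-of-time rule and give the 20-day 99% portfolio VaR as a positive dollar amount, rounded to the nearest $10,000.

$62,310,000

σ_p = √(0.39²·2.362² + 0.61²·3.78² + 2·-0.1·0.39·0.61·2.362·3.78) = 2.396%.
σ_{20d} = 2.396% × √20 = 10.715%.
VaR = 2.326 × 10.715% = 24.923%; on $250,000,000 that is $62,307,500.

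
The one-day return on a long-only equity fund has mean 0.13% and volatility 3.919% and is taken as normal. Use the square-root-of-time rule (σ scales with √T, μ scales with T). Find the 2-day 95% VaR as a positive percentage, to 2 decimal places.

8.86%

At 95%, z = 1.645.
σ_{2d} = 3.919% × √2 = 5.542%; μ_{2d} = 2 × 0.13% = 0.260%.
VaR = −(0.260%) + 1.645 × 5.542% = 8.857%.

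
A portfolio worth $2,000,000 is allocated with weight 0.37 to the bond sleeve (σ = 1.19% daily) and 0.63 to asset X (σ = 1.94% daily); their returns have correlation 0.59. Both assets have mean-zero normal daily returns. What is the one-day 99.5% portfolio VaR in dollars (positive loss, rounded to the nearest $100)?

$78,500

σ_p² = 0.37²·1.19² + 0.63²·1.94² + 2·0.59·0.37·0.63·1.19·1.94 = 2.3226 (%²).
σ_p = √2.3226 = 1.524%.
At 99.5%, z = 2.576.
VaR = 2.576 × 1.524% = 3.926%; on $2,000,000 that is $78,520.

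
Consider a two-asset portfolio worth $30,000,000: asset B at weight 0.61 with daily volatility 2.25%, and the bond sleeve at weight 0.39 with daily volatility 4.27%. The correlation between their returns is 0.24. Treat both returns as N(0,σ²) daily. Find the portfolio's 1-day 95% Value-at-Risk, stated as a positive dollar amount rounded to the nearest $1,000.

σ_p² = 0.61²·2.25² + 0.39²·4.27² + 2·0.24·0.61·0.39·2.25·4.27 = 5.7541 (%²).
σ_p = √5.7541 = 2.399%.
At 95%, z = 1.645.
VaR = 1.645 × 2.399% = 3.946%; on $30,000,000 that is $1,183,800.

$1,184,000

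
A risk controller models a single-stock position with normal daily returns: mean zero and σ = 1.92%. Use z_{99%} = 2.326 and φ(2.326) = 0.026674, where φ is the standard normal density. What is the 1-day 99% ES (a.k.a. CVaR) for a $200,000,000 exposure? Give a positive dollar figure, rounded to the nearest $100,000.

Tail multiplier: φ(z)/(1−α) = 0.026674 / 0.01 = 2.667.
ES = 1.92% × 2.667 = 5.121%.
On $200,000,000: 0.05121 × $200,000,000 = $10,242,000.

$10,200,000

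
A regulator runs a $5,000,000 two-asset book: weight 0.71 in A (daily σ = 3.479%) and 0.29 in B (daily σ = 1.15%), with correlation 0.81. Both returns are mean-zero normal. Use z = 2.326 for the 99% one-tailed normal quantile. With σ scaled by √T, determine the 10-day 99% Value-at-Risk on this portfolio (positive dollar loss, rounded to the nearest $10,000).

$1,010,000

σ_p = √(0.71²·3.479² + 0.29²·1.15² + 2·0.81·0.71·0.29·3.479·1.15) = 2.747%.
σ_{10d} = 2.747% × √10 = 8.687%.
VaR = 2.326 × 8.687% = 20.206%; on $5,000,000 that is $1,010,300.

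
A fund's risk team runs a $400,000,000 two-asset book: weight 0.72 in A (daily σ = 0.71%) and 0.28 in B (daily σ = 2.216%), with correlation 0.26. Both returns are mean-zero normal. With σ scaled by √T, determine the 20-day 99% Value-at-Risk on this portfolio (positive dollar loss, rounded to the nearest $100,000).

σ_p = √(0.72²·0.71² + 0.28²·2.216² + 2·0.26·0.72·0.28·0.71·2.216) = 0.901%.
σ_{20d} = 0.901% × √20 = 4.029%.
z(99%) = 2.326.
VaR = 2.326 × 4.029% = 9.371%; on $400,000,000 that is $37,484,000.

$37,500,000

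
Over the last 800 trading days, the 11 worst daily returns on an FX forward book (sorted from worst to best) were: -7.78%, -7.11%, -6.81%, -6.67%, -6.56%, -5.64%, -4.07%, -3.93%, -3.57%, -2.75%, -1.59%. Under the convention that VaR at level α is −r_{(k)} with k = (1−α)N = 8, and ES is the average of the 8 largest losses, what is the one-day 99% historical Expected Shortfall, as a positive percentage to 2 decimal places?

The 8 worst returns sum to -48.57%.
ES = −(-48.57%) / 8 = 6.07125% ≈ 6.07%.

6.07%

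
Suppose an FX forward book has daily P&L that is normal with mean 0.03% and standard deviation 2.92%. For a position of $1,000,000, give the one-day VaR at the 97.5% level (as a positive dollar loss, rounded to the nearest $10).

At 97.5% one-sided, z = 1.960.
VaR = −μ + z·σ = −(0.03%) + 1.960 × 2.92% = 5.693%.
On $1,000,000: 0.05693 × $1,000,000 = $56,930.

$56,930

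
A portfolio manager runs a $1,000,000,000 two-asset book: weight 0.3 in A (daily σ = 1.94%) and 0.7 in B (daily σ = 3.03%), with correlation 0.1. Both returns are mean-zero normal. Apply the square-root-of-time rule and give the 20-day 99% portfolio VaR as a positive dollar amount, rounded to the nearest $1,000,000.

σ_p = √(0.3²·1.94² + 0.7²·3.03² + 2·0.1·0.3·0.7·1.94·3.03) = 2.255%.
σ_{20d} = 2.255% × √20 = 10.085%.
z(99%) = 2.326.
VaR = 2.326 × 10.085% = 23.458%; on $1,000,000,000 that is $234,580,000.

$235,000,000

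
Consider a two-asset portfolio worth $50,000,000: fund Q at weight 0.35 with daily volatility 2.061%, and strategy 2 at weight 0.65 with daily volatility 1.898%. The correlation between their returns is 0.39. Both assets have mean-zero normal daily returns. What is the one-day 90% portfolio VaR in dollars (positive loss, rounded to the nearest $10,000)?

σ_p² = 0.35²·2.061² + 0.65²·1.898² + 2·0.39·0.35·0.65·2.061·1.898 = 2.7365 (%²).
σ_p = √2.7365 = 1.654%.
At 90%, z = 1.282.
VaR = 1.282 × 1.654% = 2.120%; on $50,000,000 that is $1,060,000.

$1,060,000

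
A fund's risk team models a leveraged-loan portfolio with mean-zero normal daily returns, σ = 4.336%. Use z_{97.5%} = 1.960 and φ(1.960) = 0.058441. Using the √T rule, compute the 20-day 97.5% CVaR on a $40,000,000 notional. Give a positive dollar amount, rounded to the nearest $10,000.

σ_{20d} = 4.336% × √20 = 19.391%.
ES multiplier = φ(z)/(1−α) = 0.058441/0.025 = 2.338.
ES = 19.391% × 2.338 = 45.336%; on $40,000,000: $18,134,400.

$18,130,000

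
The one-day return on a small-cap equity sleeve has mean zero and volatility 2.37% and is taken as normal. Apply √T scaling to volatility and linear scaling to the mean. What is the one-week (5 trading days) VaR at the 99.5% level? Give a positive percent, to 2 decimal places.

13.65%

At 99.5%, z = 2.576.
σ_{5d} = 2.37% × √5 = 5.299%.
VaR = 2.576 × 5.299% = 13.650%.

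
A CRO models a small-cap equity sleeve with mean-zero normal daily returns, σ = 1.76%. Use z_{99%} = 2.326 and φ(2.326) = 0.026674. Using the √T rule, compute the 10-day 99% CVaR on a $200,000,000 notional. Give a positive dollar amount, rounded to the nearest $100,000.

σ_{10d} = 1.76% × √10 = 5.566%.
ES multiplier = φ(z)/(1−α) = 0.026674/0.01 = 2.667.
ES = 5.566% × 2.667 = 14.845%; on $200,000,000: $29,690,000.

$29,700,000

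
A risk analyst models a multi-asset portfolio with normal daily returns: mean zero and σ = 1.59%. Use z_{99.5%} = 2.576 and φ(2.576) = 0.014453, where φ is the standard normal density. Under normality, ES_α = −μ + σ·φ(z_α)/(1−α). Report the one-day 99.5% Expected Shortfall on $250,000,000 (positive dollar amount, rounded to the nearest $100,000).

Tail multiplier: φ(z)/(1−α) = 0.014453 / 0.005 = 2.891.
ES = 1.59% × 2.891 = 4.597%.
On $250,000,000: 0.04597 × $250,000,000 = $11,492,500.

$11,500,000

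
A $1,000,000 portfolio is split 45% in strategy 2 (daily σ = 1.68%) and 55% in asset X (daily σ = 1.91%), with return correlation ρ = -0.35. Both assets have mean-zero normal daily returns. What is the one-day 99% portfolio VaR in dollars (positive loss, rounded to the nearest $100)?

$24,600

σ_p² = 0.45²·1.68² + 0.55²·1.91² + 2·-0.35·0.45·0.55·1.68·1.91 = 1.1192 (%²).
σ_p = √1.1192 = 1.058%.
At 99%, z = 2.326.
VaR = 2.326 × 1.058% = 2.461%; on $1,000,000 that is $24,610.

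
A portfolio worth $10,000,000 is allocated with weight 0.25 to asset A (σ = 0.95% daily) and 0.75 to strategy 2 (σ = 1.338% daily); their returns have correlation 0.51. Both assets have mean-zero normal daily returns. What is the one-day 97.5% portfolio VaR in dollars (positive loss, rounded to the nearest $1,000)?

$224,000

σ_p² = 0.25²·0.95² + 0.75²·1.338² + 2·0.51·0.25·0.75·0.95·1.338 = 1.3065 (%²).
σ_p = √1.3065 = 1.143%.
At 97.5%, z = 1.960.
VaR = 1.960 × 1.143% = 2.240%; on $10,000,000 that is $224,000.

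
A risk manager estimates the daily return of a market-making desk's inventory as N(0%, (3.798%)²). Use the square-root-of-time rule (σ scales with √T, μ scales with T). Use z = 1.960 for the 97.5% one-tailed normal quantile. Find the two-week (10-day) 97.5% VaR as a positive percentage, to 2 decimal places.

23.54%

σ_{10d} = 3.798% × √10 = 12.010%.
VaR = 1.960 × 12.010% = 23.540%.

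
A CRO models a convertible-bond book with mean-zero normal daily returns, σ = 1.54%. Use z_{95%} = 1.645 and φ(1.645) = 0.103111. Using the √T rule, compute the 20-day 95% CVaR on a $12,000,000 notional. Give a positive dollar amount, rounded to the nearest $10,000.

$1,700,000

σ_{20d} = 1.54% × √20 = 6.887%.
ES multiplier = φ(z)/(1−α) = 0.103111/0.05 = 2.062.
ES = 6.887% × 2.062 = 14.201%; on $12,000,000: $1,704,120.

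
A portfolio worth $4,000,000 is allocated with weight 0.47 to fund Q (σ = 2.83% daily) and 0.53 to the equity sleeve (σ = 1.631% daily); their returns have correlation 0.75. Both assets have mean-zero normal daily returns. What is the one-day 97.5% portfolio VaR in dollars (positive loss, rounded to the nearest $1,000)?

σ_p² = 0.47²·2.83² + 0.53²·1.631² + 2·0.75·0.47·0.53·2.83·1.631 = 4.2411 (%²).
σ_p = √4.2411 = 2.059%.
At 97.5%, z = 1.960.
VaR = 1.960 × 2.059% = 4.036%; on $4,000,000 that is $161,440.

$161,000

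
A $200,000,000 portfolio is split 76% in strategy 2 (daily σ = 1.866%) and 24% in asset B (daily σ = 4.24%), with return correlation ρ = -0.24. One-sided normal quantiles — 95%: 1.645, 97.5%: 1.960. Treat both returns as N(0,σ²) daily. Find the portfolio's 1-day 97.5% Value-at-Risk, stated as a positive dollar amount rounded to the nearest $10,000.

$6,010,000

σ_p² = 0.76²·1.866² + 0.24²·4.24² + 2·-0.24·0.76·0.24·1.866·4.24 = 2.3540 (%²).
σ_p = √2.3540 = 1.534%.
VaR = 1.960 × 1.534% = 3.007%; on $200,000,000 that is $6,014,000.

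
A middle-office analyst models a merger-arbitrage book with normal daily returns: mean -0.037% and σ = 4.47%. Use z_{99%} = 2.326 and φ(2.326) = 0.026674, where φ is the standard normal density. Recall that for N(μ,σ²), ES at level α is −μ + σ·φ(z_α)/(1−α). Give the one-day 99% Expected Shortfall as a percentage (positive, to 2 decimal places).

11.96%

Tail multiplier: φ(z)/(1−α) = 0.026674 / 0.01 = 2.667.
ES = −(-0.037%) + 4.47% × 2.667 = 11.958%.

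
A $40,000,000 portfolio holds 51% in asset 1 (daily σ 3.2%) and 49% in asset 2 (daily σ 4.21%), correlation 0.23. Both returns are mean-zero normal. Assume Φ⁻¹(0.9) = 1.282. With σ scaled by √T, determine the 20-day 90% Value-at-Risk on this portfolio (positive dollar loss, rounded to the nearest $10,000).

σ_p = √(0.51²·3.2² + 0.49²·4.21² + 2·0.23·0.51·0.49·3.2·4.21) = 2.910%.
σ_{20d} = 2.910% × √20 = 13.014%.
VaR = 1.282 × 13.014% = 16.684%; on $40,000,000 that is $6,673,600.

$6,670,000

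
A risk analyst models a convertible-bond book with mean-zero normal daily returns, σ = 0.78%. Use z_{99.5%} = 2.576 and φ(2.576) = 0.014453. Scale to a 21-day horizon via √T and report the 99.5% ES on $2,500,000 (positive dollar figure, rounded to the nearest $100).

σ_{21d} = 0.78% × √21 = 3.574%.
ES multiplier = φ(z)/(1−α) = 0.014453/0.005 = 2.891.
ES = 3.574% × 2.891 = 10.332%; on $2,500,000: $258,300.

$258,300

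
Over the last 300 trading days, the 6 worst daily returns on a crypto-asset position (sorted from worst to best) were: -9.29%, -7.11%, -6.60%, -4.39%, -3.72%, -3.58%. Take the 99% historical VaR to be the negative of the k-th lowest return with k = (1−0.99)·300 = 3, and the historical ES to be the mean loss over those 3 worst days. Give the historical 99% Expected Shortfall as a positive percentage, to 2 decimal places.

7.67%

The 3 worst returns sum to -23.00%.
ES = −(-23.00%) / 3 = 7.6666…% ≈ 7.67%.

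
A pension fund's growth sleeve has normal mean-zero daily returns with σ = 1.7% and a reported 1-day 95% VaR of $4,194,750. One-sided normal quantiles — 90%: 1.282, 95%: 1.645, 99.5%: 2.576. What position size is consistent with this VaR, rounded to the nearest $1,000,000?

$150,000,000

VaR as a fraction of value: z·σ = 1.645 × 1.7% = 2.7965%.
Position = $4,194,750 / 0.027965 = $150,000,000.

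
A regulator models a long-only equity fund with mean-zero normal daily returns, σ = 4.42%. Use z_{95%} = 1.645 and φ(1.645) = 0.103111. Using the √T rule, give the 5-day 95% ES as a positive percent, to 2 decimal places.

σ_{5d} = 4.42% × √5 = 9.883%.
ES multiplier = φ(z)/(1−α) = 0.103111/0.05 = 2.062.
ES = 9.883% × 2.062 = 20.379%.

20.38%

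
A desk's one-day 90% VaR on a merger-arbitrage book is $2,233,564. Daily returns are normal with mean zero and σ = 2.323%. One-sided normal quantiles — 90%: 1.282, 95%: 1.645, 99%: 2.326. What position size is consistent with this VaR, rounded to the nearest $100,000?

VaR as a fraction of value: z·σ = 1.282 × 2.323% = 2.97809%.
Position = $2,233,564 / 0.0297809 = $74,999,983.

$75,000,000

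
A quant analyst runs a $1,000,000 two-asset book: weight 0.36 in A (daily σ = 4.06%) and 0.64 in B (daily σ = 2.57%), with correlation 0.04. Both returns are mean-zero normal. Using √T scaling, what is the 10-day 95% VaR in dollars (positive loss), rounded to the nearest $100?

$116,700

σ_p = √(0.36²·4.06² + 0.64²·2.57² + 2·0.04·0.36·0.64·4.06·2.57) = 2.244%.
σ_{10d} = 2.244% × √10 = 7.096%.
z(95%) = 1.645.
VaR = 1.645 × 7.096% = 11.673%; on $1,000,000 that is $116,730.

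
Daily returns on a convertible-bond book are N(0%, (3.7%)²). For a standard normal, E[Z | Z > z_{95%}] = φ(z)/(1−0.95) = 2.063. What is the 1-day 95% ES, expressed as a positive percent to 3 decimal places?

ES = 3.7% × 2.063 = 7.633%.

7.633%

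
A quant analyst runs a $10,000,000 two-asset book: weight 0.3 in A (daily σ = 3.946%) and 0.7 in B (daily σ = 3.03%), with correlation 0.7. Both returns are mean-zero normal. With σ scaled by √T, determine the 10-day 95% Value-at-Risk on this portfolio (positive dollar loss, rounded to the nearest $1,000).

$1,596,000

σ_p = √(0.3²·3.946² + 0.7²·3.03² + 2·0.7·0.3·0.7·3.946·3.03) = 3.068%.
σ_{10d} = 3.068% × √10 = 9.702%.
z(95%) = 1.645.
VaR = 1.645 × 9.702% = 15.960%; on $10,000,000 that is $1,596,000.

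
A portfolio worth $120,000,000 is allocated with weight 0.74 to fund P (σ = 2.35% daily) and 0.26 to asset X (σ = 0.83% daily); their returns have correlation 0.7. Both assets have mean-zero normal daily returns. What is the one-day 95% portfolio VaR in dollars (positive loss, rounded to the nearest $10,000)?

σ_p² = 0.74²·2.35² + 0.26²·0.83² + 2·0.7·0.74·0.26·2.35·0.83 = 3.5961 (%²).
σ_p = √3.5961 = 1.896%.
At 95%, z = 1.645.
VaR = 1.645 × 1.896% = 3.119%; on $120,000,000 that is $3,742,800.

$3,740,000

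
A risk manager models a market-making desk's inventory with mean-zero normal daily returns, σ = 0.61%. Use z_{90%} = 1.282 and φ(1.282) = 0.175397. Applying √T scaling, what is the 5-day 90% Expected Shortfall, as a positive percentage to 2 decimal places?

σ_{5d} = 0.61% × √5 = 1.364%.
ES multiplier = φ(z)/(1−α) = 0.175397/0.1 = 1.754.
ES = 1.364% × 1.754 = 2.392%.

2.39%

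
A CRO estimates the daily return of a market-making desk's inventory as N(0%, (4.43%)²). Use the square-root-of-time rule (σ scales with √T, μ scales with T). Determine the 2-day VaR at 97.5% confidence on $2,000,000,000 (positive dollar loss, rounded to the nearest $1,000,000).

$246,000,000

At 97.5%, z = 1.960.
σ_{2d} = 4.43% × √2 = 6.265%.
VaR = 1.960 × 6.265% = 12.279%.
On $2,000,000,000: 0.12279 × $2,000,000,000 = $245,580,000.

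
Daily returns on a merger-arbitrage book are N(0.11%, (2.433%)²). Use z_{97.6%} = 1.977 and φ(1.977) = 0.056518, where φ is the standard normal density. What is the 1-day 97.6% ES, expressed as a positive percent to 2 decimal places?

5.62%

Tail multiplier: φ(z)/(1−α) = 0.056518 / 0.024 = 2.355.
ES = −(0.11%) + 2.433% × 2.355 = 5.620%.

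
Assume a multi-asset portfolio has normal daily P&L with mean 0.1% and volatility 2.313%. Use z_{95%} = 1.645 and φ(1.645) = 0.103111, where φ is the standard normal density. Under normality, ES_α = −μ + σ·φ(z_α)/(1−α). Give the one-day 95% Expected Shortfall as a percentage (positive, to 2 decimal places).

4.67%

Tail multiplier: φ(z)/(1−α) = 0.103111 / 0.05 = 2.062.
ES = −(0.1%) + 2.313% × 2.062 = 4.669%.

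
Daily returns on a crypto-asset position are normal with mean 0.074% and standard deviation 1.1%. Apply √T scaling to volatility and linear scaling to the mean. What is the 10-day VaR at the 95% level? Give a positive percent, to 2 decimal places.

At 95%, z = 1.645.
σ_{10d} = 1.1% × √10 = 3.479%; μ_{10d} = 10 × 0.074% = 0.740%.
VaR = −(0.740%) + 1.645 × 3.479% = 4.983%.

4.98%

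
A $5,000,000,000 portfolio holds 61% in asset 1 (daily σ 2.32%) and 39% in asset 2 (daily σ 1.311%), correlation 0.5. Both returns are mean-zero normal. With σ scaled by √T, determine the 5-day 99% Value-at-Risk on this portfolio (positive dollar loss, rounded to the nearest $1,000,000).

$450,000,000

σ_p = √(0.61²·2.32² + 0.39²·1.311² + 2·0.5·0.61·0.39·2.32·1.311) = 1.729%.
σ_{5d} = 1.729% × √5 = 3.866%.
z(99%) = 2.326.
VaR = 2.326 × 3.866% = 8.992%; on $5,000,000,000 that is $449,600,000.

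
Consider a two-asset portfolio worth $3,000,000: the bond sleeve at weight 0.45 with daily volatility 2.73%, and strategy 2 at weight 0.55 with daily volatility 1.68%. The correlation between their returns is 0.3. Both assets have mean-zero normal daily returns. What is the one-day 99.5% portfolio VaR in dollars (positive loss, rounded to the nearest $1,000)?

σ_p² = 0.45²·2.73² + 0.55²·1.68² + 2·0.3·0.45·0.55·2.73·1.68 = 3.0441 (%²).
σ_p = √3.0441 = 1.745%.
At 99.5%, z = 2.576.
VaR = 2.576 × 1.745% = 4.495%; on $3,000,000 that is $134,850.

$135,000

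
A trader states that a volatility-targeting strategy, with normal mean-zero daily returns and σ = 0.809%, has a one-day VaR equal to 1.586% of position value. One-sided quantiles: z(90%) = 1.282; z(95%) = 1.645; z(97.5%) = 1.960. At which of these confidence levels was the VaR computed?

Implied z = VaR/σ = 1.586 / 0.809 = 1.960.
This matches z(97.5%) = 1.960.

97.5%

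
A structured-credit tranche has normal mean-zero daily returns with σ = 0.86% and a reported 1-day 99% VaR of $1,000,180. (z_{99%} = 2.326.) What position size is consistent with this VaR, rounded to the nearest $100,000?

$50,000,000

VaR as a fraction of value: z·σ = 2.326 × 0.86% = 2.00036%.
Position = $1,000,180 / 0.0200036 = $50,000,000.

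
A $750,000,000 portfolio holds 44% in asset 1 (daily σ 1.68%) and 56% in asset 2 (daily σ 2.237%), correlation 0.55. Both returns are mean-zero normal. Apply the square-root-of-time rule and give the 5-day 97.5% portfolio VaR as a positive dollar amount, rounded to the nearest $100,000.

$58,200,000

σ_p = √(0.44²·1.68² + 0.56²·2.237² + 2·0.55·0.44·0.56·1.68·2.237) = 1.770%.
σ_{5d} = 1.770% × √5 = 3.958%.
z(97.5%) = 1.960.
VaR = 1.960 × 3.958% = 7.758%; on $750,000,000 that is $58,185,000.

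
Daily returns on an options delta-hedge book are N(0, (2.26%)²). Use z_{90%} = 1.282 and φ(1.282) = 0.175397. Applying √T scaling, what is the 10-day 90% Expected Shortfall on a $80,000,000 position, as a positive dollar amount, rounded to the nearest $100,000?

$10,000,000

σ_{10d} = 2.26% × √10 = 7.147%.
ES multiplier = φ(z)/(1−α) = 0.175397/0.1 = 1.754.
ES = 7.147% × 1.754 = 12.536%; on $80,000,000: $10,028,800.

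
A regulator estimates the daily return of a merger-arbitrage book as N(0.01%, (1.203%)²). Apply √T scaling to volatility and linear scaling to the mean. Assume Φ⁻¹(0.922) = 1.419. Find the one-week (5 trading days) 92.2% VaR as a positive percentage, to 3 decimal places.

3.767%

σ_{5d} = 1.203% × √5 = 2.690%; μ_{5d} = 5 × 0.01% = 0.050%.
VaR = −(0.050%) + 1.419 × 2.690% = 3.767%.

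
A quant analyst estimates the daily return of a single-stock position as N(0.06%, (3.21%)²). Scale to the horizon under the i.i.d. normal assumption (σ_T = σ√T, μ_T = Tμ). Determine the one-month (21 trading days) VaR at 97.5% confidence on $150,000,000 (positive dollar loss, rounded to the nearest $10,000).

$41,360,000

At 97.5%, z = 1.960.
σ_{21d} = 3.21% × √21 = 14.710%; μ_{21d} = 21 × 0.06% = 1.260%.
VaR = −(1.260%) + 1.960 × 14.710% = 27.572%.
On $150,000,000: 0.27572 × $150,000,000 = $41,358,000.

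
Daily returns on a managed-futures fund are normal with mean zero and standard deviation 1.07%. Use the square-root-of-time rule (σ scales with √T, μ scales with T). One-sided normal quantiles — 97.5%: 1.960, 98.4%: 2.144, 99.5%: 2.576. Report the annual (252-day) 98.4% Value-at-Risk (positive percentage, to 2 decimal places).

36.42%

σ_{252d} = 1.07% × √252 = 16.986%.
VaR = 2.144 × 16.986% = 36.418%.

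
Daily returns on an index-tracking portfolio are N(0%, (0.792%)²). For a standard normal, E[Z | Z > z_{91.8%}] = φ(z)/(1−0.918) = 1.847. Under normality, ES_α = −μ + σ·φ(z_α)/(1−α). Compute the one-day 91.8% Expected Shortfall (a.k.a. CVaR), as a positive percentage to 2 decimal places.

ES = 0.792% × 1.847 = 1.463%.

1.46%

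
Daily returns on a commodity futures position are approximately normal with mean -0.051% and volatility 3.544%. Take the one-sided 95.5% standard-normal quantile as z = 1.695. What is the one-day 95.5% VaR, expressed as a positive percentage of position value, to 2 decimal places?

VaR = −μ + z·σ = −(-0.051%) + 1.695 × 3.544% = 6.058%.

6.06%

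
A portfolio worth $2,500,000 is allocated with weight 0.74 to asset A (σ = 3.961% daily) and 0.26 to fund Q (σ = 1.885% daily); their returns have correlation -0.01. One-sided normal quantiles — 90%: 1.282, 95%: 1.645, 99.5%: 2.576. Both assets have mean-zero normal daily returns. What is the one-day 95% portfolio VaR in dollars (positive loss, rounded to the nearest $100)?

σ_p² = 0.74²·3.961² + 0.26²·1.885² + 2·-0.01·0.74·0.26·3.961·1.885 = 8.8030 (%²).
σ_p = √8.8030 = 2.967%.
VaR = 1.645 × 2.967% = 4.881%; on $2,500,000 that is $122,025.

$122,000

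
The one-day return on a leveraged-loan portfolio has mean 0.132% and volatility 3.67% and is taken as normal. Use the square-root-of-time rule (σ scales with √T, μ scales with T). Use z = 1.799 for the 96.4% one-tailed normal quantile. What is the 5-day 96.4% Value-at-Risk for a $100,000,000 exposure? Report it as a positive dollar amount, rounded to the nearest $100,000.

σ_{5d} = 3.67% × √5 = 8.206%; μ_{5d} = 5 × 0.132% = 0.660%.
VaR = −(0.660%) + 1.799 × 8.206% = 14.103%.
On $100,000,000: 0.14103 × $100,000,000 = $14,103,000.

$14,100,000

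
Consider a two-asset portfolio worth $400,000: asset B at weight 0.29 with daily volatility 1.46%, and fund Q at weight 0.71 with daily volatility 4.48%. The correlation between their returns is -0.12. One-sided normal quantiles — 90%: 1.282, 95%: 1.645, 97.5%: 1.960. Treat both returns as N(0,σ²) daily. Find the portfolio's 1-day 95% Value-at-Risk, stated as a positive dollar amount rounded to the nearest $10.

σ_p² = 0.29²·1.46² + 0.71²·4.48² + 2·-0.12·0.29·0.71·1.46·4.48 = 9.9735 (%²).
σ_p = √9.9735 = 3.158%.
VaR = 1.645 × 3.158% = 5.195%; on $400,000 that is $20,780.

$20,780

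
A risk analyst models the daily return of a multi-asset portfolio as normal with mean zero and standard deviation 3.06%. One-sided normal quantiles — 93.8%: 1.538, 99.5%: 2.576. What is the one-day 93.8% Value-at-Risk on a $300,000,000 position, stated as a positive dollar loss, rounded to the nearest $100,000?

$14,100,000

VaR = z·σ = 1.538 × 3.06% = 4.706%.
On $300,000,000: 0.04706 × $300,000,000 = $14,118,000.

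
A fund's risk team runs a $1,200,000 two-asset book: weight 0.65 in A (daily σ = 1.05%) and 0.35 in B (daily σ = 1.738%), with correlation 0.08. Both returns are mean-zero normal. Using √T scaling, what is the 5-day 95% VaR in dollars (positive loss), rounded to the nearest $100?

$41,900

σ_p = √(0.65²·1.05² + 0.35²·1.738² + 2·0.08·0.65·0.35·1.05·1.738) = 0.950%.
σ_{5d} = 0.950% × √5 = 2.124%.
z(95%) = 1.645.
VaR = 1.645 × 2.124% = 3.494%; on $1,200,000 that is $41,928.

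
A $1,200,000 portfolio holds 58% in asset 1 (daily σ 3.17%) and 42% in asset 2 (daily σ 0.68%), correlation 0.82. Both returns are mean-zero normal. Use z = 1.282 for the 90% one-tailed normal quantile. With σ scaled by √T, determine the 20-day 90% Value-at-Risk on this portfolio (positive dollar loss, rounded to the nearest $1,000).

σ_p = √(0.58²·3.17² + 0.42²·0.68² + 2·0.82·0.58·0.42·3.17·0.68) = 2.079%.
σ_{20d} = 2.079% × √20 = 9.298%.
VaR = 1.282 × 9.298% = 11.920%; on $1,200,000 that is $143,040.

$143,000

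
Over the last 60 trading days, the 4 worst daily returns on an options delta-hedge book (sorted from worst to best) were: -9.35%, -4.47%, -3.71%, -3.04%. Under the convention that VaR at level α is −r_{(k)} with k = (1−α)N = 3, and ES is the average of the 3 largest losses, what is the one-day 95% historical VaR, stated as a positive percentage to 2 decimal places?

3.71%

k = 3; the 3rd lowest return is -3.71%, so VaR = 3.71%.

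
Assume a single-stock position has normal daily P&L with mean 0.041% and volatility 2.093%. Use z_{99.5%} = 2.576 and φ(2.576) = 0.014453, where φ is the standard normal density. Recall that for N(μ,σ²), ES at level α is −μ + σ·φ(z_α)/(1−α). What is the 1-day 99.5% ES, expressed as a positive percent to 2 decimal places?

6.01%

Tail multiplier: φ(z)/(1−α) = 0.014453 / 0.005 = 2.891.
ES = −(0.041%) + 2.093% × 2.891 = 6.010%.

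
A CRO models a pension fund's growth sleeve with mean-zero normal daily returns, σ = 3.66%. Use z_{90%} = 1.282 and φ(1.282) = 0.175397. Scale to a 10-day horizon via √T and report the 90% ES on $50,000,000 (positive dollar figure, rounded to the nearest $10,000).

$10,150,000

σ_{10d} = 3.66% × √10 = 11.574%.
ES multiplier = φ(z)/(1−α) = 0.175397/0.1 = 1.754.
ES = 11.574% × 1.754 = 20.301%; on $50,000,000: $10,150,500.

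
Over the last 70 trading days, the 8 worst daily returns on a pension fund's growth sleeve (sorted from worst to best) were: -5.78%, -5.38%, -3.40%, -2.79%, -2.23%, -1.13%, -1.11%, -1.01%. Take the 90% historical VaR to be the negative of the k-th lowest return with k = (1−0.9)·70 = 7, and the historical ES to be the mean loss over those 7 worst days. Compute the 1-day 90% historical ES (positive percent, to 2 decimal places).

3.12%

The 7 worst returns sum to -21.82%.
ES = −(-21.82%) / 7 = 3.1171…% ≈ 3.12%.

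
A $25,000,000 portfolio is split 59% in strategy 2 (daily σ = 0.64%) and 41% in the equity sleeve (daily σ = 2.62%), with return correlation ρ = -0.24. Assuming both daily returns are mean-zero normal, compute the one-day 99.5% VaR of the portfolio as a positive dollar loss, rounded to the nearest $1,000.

$676,000

σ_p² = 0.59²·0.64² + 0.41²·2.62² + 2·-0.24·0.59·0.41·0.64·2.62 = 1.1018 (%²).
σ_p = √1.1018 = 1.050%.
At 99.5%, z = 2.576.
VaR = 2.576 × 1.050% = 2.705%; on $25,000,000 that is $676,250.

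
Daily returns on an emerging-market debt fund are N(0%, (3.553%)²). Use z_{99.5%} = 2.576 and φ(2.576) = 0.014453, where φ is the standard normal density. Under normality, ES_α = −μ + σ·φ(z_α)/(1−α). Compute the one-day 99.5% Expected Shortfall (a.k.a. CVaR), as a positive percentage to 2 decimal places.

Tail multiplier: φ(z)/(1−α) = 0.014453 / 0.005 = 2.891.
ES = 3.553% × 2.891 = 10.272%.

10.27%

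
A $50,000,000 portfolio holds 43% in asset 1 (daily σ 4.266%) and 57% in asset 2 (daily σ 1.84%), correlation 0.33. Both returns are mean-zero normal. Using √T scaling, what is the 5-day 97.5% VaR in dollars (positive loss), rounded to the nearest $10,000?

$5,250,000

σ_p = √(0.43²·4.266² + 0.57²·1.84² + 2·0.33·0.43·0.57·4.266·1.84) = 2.395%.
σ_{5d} = 2.395% × √5 = 5.355%.
z(97.5%) = 1.960.
VaR = 1.960 × 5.355% = 10.496%; on $50,000,000 that is $5,248,000.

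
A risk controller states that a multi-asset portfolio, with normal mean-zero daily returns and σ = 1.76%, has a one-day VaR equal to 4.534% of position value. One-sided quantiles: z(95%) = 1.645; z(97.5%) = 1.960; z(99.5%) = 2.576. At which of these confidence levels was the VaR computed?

Implied z = VaR/σ = 4.534 / 1.76 = 2.576.
This matches z(99.5%) = 2.576.

99.5%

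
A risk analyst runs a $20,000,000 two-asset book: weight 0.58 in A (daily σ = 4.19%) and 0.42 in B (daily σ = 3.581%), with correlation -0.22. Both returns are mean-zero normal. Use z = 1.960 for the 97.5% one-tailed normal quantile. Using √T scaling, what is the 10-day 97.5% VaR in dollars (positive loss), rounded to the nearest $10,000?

$3,170,000

σ_p = √(0.58²·4.19² + 0.42²·3.581² + 2·-0.22·0.58·0.42·4.19·3.581) = 2.561%.
σ_{10d} = 2.561% × √10 = 8.099%.
VaR = 1.960 × 8.099% = 15.874%; on $20,000,000 that is $3,174,800.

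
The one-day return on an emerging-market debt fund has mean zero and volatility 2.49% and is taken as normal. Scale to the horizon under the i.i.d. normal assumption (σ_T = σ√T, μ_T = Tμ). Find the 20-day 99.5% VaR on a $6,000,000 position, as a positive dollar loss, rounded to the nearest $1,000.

At 99.5%, z = 2.576.
σ_{20d} = 2.49% × √20 = 11.136%.
VaR = 2.576 × 11.136% = 28.686%.
On $6,000,000: 0.28686 × $6,000,000 = $1,721,160.

$1,721,000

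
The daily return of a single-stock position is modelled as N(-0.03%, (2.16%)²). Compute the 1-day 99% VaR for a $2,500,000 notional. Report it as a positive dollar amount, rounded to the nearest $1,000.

At 99% one-sided, z = 2.326.
VaR = −μ + z·σ = −(-0.03%) + 2.326 × 2.16% = 5.054%.
On $2,500,000: 0.05054 × $2,500,000 = $126,350.

$126,000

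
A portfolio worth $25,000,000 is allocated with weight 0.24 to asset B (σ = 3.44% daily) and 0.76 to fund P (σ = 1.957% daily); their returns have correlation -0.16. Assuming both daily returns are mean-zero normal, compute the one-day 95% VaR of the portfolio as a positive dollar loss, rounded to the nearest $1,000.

σ_p² = 0.24²·3.44² + 0.76²·1.957² + 2·-0.16·0.24·0.76·3.44·1.957 = 2.5008 (%²).
σ_p = √2.5008 = 1.581%.
At 95%, z = 1.645.
VaR = 1.645 × 1.581% = 2.601%; on $25,000,000 that is $650,250.

$650,000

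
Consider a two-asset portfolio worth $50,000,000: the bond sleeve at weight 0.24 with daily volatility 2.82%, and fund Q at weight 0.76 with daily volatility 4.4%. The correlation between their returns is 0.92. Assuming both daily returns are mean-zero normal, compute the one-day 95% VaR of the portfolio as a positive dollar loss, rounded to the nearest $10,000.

$3,270,000

σ_p² = 0.24²·2.82² + 0.76²·4.4² + 2·0.92·0.24·0.76·2.82·4.4 = 15.8047 (%²).
σ_p = √15.8047 = 3.976%.
At 95%, z = 1.645.
VaR = 1.645 × 3.976% = 6.541%; on $50,000,000 that is $3,270,500.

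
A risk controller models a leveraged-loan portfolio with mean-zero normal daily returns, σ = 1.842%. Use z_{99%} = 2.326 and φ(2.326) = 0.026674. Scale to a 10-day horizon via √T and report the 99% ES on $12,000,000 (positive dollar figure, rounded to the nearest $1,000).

σ_{10d} = 1.842% × √10 = 5.825%.
ES multiplier = φ(z)/(1−α) = 0.026674/0.01 = 2.667.
ES = 5.825% × 2.667 = 15.535%; on $12,000,000: $1,864,200.

$1,864,000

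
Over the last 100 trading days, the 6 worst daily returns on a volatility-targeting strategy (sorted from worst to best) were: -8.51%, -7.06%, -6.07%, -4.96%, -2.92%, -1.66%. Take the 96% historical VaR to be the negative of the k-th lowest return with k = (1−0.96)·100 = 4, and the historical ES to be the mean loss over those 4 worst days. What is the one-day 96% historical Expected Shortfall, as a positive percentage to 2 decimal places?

6.65%

The 4 worst returns sum to -26.60%.
ES = −(-26.60%) / 4 = 6.65%.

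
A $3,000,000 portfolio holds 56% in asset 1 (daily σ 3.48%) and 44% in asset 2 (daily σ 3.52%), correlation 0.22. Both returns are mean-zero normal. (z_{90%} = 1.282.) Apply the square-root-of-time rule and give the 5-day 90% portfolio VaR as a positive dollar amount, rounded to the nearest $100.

σ_p = √(0.56²·3.48² + 0.44²·3.52² + 2·0.22·0.56·0.44·3.48·3.52) = 2.743%.
σ_{5d} = 2.743% × √5 = 6.134%.
VaR = 1.282 × 6.134% = 7.864%; on $3,000,000 that is $235,920.

$235,900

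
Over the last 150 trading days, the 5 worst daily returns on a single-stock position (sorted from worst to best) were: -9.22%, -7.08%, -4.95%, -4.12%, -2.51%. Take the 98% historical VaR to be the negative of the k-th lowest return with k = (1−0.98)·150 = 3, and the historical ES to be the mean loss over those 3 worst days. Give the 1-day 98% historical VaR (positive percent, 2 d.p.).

k = 3; the 3rd lowest return is -4.95%, so VaR = 4.95%.

4.95%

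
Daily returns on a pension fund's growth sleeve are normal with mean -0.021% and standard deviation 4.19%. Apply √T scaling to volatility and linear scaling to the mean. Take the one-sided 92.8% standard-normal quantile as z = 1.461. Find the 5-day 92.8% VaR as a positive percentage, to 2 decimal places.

13.79%

σ_{5d} = 4.19% × √5 = 9.369%; μ_{5d} = 5 × -0.021% = -0.105%.
VaR = −(-0.105%) + 1.461 × 9.369% = 13.793%.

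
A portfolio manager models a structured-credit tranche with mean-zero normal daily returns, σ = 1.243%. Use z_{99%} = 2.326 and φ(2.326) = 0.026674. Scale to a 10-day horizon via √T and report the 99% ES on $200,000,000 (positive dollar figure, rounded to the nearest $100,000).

σ_{10d} = 1.243% × √10 = 3.931%.
ES multiplier = φ(z)/(1−α) = 0.026674/0.01 = 2.667.
ES = 3.931% × 2.667 = 10.484%; on $200,000,000: $20,968,000.

$21,000,000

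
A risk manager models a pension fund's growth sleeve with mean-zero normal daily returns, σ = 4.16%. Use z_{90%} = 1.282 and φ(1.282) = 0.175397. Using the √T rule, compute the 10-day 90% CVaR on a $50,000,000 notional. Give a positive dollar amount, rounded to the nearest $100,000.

σ_{10d} = 4.16% × √10 = 13.155%.
ES multiplier = φ(z)/(1−α) = 0.175397/0.1 = 1.754.
ES = 13.155% × 1.754 = 23.074%; on $50,000,000: $11,537,000.

$11,500,000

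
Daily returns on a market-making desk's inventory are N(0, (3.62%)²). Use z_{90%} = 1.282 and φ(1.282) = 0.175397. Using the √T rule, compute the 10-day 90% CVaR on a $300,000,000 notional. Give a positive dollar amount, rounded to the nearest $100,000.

σ_{10d} = 3.62% × √10 = 11.447%.
ES multiplier = φ(z)/(1−α) = 0.175397/0.1 = 1.754.
ES = 11.447% × 1.754 = 20.078%; on $300,000,000: $60,234,000.

$60,200,000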